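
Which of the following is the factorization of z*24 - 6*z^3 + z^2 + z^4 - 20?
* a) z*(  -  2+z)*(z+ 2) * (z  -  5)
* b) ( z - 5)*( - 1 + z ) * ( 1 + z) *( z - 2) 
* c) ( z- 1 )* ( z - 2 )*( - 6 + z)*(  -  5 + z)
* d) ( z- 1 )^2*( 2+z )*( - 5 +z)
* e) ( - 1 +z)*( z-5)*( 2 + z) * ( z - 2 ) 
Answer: e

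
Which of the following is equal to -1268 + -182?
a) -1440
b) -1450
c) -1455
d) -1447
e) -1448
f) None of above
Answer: b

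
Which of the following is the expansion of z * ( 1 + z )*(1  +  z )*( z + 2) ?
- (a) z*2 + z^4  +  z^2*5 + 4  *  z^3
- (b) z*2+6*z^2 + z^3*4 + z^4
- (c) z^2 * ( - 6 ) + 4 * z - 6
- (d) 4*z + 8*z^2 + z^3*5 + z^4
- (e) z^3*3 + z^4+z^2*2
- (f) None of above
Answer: a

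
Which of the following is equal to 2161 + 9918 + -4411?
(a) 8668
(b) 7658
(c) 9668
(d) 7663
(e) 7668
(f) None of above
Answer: e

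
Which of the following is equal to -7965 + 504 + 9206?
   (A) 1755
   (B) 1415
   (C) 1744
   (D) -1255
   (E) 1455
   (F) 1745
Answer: F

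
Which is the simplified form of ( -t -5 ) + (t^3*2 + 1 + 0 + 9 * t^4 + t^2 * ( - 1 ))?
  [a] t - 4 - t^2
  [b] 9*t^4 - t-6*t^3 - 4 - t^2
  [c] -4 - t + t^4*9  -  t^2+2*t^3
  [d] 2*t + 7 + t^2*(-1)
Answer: c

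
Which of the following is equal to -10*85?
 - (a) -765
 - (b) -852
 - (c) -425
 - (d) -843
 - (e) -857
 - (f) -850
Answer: f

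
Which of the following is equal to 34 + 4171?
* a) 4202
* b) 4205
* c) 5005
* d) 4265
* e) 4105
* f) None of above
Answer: b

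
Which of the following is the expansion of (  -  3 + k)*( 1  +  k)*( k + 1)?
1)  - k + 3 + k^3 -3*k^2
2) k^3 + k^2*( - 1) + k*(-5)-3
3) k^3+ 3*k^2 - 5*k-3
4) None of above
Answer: 2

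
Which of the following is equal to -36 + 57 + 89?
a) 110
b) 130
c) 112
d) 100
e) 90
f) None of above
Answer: a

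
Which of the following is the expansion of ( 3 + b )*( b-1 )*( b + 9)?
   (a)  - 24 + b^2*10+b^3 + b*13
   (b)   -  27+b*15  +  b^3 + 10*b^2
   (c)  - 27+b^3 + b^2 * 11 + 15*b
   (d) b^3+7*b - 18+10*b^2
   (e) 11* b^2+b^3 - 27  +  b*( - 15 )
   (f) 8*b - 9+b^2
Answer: c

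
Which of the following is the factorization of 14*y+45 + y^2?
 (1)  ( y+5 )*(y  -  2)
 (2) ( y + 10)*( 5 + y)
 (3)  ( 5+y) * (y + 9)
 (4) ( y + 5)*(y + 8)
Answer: 3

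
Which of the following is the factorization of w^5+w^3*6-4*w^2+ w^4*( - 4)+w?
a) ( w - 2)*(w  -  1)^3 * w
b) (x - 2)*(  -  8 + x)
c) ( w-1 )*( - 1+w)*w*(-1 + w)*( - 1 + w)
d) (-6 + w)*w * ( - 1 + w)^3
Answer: c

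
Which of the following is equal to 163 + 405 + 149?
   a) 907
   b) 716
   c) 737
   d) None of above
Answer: d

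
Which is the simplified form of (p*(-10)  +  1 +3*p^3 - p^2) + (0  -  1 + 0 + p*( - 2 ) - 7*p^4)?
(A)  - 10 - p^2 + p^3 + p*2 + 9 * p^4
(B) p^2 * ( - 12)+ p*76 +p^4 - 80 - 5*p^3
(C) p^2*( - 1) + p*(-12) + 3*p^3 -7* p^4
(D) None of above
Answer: C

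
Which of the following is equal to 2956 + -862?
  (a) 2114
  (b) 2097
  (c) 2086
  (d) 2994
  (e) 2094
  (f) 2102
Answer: e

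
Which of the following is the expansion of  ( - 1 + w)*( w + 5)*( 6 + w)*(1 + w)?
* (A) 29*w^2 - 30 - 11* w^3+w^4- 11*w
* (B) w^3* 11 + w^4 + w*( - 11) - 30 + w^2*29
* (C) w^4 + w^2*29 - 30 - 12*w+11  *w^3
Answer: B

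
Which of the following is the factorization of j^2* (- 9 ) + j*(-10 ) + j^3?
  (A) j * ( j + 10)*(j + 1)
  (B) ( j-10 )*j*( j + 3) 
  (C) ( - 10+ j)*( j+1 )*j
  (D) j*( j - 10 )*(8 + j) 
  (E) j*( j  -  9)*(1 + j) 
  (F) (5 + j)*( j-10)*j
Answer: C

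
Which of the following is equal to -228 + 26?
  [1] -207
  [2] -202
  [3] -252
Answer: 2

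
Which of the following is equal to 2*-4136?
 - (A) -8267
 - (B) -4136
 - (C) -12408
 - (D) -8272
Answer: D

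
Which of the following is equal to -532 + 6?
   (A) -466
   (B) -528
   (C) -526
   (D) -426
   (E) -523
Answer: C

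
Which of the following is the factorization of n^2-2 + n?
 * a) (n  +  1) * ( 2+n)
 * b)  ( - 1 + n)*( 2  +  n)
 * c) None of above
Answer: b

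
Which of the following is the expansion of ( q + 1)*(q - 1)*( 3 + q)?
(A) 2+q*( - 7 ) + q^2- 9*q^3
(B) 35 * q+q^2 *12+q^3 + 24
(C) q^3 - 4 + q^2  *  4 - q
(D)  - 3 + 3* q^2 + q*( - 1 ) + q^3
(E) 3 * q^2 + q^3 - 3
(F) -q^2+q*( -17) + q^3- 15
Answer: D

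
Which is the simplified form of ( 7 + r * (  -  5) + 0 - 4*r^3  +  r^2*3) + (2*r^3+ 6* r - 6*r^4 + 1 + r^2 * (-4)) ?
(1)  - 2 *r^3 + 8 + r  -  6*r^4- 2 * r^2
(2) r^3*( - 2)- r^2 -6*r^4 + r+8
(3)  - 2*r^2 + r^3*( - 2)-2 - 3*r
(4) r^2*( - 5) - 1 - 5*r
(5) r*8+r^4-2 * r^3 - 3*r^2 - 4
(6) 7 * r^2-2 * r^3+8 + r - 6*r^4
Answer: 2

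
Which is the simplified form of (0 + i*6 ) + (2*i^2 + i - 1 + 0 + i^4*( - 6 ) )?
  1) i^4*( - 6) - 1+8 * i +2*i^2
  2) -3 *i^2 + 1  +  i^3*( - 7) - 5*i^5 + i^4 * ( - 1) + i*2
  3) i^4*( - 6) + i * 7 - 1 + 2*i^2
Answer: 3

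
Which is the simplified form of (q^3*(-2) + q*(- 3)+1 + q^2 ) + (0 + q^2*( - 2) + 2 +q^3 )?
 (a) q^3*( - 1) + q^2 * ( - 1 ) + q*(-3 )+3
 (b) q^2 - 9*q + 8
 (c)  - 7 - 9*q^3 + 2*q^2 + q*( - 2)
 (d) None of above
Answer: a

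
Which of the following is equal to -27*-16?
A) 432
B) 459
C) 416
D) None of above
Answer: A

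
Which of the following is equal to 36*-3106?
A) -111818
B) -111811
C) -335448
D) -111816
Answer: D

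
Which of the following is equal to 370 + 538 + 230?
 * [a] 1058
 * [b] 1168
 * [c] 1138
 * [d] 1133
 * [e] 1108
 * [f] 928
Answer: c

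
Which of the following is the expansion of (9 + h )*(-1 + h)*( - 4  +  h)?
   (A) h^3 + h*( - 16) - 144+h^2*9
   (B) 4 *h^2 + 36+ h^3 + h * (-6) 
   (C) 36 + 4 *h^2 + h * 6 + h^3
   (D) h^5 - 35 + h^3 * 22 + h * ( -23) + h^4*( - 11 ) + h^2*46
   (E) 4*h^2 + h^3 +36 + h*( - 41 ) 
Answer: E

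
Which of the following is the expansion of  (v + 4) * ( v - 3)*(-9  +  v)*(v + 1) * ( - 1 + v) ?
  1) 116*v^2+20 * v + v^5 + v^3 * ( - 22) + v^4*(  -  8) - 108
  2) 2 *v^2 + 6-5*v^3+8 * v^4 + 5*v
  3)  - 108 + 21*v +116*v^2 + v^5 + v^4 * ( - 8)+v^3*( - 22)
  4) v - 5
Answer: 3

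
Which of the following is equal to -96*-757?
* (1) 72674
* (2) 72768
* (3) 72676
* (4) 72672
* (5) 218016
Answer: 4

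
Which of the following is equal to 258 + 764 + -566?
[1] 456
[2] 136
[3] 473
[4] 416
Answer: 1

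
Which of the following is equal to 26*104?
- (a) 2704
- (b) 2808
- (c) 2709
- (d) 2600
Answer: a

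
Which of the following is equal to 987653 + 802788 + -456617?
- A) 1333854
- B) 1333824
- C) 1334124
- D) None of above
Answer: B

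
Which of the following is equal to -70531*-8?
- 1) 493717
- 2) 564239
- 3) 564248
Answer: 3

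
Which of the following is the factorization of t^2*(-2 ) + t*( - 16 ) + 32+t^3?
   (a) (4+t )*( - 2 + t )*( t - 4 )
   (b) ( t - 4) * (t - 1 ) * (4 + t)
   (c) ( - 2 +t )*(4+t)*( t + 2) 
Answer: a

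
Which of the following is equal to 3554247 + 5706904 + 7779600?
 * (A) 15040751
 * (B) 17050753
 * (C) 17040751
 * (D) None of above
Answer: C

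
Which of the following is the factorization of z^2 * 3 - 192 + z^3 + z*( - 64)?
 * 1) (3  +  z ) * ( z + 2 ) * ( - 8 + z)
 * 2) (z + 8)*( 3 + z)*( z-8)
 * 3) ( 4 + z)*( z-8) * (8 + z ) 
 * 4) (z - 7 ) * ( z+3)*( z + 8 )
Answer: 2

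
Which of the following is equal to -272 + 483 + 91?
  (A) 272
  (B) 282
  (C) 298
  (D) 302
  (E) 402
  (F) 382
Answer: D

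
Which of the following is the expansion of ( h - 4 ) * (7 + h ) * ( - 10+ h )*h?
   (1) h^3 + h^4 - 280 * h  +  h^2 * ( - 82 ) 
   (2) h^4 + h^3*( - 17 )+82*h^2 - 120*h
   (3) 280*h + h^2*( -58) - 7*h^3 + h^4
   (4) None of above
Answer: 3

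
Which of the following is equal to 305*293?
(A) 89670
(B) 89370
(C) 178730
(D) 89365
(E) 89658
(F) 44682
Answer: D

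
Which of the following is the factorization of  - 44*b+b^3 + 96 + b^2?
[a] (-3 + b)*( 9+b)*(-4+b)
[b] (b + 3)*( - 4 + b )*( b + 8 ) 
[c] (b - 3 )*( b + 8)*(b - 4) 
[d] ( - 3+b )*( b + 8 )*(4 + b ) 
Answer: c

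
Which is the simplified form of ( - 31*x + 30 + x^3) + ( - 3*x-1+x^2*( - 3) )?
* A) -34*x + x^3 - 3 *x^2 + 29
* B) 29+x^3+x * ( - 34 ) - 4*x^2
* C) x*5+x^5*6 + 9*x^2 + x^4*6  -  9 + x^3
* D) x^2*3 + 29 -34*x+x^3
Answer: A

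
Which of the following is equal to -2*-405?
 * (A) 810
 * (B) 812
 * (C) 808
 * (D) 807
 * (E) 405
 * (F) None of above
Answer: A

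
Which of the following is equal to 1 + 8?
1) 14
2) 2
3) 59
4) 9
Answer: 4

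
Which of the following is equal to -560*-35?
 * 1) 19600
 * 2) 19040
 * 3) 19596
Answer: 1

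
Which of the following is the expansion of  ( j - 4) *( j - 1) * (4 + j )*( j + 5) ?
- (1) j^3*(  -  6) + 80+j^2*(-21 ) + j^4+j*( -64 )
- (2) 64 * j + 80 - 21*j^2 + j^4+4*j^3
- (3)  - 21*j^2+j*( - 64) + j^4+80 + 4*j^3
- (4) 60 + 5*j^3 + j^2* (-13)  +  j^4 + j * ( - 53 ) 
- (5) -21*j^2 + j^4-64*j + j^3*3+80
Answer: 3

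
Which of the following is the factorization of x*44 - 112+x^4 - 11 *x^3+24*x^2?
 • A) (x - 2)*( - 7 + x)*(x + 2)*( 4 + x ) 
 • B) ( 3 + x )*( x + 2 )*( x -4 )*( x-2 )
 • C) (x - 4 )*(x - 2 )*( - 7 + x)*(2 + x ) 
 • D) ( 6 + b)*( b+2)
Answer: C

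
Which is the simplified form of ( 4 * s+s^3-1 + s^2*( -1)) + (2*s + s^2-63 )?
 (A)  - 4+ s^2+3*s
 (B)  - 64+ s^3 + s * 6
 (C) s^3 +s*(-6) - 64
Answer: B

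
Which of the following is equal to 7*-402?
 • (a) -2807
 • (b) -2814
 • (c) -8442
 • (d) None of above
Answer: b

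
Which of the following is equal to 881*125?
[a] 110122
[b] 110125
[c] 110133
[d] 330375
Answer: b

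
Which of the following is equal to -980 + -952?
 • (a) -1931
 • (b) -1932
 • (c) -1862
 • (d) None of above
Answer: b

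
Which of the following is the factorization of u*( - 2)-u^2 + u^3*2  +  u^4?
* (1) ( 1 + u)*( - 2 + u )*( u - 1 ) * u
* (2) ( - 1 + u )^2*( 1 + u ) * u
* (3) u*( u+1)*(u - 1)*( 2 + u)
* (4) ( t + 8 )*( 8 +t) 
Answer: 3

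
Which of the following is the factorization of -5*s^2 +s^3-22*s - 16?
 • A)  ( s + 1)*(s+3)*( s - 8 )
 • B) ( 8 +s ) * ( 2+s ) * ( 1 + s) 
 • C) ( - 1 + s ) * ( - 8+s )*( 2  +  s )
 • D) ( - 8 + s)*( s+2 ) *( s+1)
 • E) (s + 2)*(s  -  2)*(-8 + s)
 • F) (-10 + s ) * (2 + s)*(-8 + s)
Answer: D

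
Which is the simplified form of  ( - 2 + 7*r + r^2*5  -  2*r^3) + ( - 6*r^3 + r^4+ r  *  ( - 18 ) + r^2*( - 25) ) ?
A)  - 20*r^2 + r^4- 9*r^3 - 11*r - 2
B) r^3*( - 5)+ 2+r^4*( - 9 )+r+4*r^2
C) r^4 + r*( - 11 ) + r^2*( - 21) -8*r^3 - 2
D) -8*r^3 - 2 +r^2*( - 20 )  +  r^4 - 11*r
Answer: D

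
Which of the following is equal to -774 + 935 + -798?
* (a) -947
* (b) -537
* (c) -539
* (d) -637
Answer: d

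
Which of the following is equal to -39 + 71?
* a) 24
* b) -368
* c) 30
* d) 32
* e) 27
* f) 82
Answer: d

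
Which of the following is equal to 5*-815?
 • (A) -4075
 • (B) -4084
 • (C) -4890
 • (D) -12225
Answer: A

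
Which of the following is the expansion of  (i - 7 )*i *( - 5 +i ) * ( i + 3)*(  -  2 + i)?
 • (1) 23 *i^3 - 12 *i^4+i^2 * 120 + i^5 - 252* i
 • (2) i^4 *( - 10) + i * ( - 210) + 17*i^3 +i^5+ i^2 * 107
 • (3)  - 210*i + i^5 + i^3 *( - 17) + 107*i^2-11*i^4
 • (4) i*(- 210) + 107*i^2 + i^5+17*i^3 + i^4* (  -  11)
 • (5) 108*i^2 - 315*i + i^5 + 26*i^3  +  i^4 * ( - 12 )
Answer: 4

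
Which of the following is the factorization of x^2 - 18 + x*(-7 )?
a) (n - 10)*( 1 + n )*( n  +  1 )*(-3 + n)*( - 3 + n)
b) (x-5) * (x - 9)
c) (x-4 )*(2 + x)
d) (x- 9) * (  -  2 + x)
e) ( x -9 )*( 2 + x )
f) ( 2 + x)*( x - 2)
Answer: e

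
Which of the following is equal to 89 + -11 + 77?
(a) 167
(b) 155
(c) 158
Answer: b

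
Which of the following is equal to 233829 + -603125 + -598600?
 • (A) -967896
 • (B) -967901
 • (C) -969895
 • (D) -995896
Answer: A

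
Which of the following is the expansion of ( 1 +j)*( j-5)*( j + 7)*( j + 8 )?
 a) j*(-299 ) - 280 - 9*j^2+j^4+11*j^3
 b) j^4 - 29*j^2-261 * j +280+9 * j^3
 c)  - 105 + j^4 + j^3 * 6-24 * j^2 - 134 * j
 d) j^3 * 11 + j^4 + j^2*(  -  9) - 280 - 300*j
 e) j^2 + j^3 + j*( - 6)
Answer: a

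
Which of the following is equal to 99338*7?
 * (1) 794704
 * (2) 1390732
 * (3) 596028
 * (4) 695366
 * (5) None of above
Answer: 4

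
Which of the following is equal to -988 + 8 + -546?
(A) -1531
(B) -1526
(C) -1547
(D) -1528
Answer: B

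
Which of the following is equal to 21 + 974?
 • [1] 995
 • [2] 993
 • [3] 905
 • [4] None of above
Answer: 1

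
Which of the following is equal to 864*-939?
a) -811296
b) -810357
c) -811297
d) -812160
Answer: a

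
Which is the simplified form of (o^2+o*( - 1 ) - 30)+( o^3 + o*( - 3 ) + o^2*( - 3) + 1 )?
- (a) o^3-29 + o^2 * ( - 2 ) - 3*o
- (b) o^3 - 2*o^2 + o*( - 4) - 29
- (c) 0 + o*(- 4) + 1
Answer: b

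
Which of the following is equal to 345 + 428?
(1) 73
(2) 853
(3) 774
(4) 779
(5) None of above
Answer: 5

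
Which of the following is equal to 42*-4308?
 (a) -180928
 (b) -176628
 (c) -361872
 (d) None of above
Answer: d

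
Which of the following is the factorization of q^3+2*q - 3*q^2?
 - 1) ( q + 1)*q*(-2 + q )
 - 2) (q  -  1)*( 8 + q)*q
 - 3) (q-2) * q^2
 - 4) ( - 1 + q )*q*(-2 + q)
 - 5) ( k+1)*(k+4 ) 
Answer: 4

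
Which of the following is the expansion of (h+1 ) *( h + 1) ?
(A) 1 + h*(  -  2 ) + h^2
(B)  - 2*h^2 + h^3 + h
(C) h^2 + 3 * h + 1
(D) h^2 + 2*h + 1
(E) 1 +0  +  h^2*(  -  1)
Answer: D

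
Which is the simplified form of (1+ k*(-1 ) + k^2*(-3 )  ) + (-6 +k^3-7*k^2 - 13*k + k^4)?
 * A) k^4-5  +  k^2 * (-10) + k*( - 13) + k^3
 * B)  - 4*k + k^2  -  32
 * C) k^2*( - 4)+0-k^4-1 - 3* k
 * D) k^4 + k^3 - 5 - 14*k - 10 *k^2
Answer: D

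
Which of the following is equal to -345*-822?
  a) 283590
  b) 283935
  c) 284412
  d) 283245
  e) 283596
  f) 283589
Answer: a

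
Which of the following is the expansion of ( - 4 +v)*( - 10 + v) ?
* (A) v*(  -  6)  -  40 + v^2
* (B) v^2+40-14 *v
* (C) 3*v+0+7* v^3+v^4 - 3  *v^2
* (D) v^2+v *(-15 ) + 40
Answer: B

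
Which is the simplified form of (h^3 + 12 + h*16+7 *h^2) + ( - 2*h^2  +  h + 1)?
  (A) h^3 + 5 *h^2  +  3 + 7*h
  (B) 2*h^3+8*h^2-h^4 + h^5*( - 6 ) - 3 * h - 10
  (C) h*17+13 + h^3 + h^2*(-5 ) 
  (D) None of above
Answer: D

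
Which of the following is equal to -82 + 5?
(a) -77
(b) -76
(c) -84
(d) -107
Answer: a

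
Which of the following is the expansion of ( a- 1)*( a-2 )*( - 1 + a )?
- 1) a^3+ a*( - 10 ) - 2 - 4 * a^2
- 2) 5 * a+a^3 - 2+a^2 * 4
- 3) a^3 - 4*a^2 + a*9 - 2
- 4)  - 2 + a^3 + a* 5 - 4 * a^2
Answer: 4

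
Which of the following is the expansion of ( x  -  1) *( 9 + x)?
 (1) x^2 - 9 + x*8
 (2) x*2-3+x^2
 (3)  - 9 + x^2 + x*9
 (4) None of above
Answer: 1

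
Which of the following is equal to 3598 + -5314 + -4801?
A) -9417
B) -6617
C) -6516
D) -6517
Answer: D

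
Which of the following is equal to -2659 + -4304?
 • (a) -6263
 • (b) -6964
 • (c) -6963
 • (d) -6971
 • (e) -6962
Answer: c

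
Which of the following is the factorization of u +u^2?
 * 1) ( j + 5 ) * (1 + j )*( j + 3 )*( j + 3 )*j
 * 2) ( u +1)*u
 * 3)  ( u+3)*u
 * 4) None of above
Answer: 2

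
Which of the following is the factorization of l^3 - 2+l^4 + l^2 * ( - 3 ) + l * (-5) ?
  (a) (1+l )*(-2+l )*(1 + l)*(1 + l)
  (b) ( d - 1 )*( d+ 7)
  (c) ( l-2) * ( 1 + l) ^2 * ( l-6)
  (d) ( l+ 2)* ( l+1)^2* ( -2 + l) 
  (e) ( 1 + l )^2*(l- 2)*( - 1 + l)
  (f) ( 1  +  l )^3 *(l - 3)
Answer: a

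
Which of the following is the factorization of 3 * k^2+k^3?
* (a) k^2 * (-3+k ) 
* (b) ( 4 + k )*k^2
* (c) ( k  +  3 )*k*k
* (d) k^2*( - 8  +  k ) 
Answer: c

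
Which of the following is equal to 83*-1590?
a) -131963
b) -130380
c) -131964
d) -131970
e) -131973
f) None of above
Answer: d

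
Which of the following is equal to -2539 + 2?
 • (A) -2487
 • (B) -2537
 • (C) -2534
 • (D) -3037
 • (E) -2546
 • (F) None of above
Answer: B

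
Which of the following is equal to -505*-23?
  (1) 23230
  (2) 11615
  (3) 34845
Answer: 2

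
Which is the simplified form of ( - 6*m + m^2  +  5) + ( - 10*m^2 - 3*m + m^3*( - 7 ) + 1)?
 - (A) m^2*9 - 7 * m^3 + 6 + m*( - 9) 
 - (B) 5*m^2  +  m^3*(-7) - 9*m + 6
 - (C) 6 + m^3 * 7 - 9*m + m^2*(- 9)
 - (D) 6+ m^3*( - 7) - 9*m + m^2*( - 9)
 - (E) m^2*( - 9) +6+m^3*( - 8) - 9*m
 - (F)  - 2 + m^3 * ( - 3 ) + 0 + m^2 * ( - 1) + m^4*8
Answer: D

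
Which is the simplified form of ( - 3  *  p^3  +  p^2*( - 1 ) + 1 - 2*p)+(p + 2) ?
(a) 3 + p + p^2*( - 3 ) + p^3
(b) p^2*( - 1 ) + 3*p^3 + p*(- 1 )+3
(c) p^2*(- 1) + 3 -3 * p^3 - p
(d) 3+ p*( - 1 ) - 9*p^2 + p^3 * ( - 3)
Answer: c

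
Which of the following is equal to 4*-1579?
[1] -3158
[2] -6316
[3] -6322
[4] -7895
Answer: 2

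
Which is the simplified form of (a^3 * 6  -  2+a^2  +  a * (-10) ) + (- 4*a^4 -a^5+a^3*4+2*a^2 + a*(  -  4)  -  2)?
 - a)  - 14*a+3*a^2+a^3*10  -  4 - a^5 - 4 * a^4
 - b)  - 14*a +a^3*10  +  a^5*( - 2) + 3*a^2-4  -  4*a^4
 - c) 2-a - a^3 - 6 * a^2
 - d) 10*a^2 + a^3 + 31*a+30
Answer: a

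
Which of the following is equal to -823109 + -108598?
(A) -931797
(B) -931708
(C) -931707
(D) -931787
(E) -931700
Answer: C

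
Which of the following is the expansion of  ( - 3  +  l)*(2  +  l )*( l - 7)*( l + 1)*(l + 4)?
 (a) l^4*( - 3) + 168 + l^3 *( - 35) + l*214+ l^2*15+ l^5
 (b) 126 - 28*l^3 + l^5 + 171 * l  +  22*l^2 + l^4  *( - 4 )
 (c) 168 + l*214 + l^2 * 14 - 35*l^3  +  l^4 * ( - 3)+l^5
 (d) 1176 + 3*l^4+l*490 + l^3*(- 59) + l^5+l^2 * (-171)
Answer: a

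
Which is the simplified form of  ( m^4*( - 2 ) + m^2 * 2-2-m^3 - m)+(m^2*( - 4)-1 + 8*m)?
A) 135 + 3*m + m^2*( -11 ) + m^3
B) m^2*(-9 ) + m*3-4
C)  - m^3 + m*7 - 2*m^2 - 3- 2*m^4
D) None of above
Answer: C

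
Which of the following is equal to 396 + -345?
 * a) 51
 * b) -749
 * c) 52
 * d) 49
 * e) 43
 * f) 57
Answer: a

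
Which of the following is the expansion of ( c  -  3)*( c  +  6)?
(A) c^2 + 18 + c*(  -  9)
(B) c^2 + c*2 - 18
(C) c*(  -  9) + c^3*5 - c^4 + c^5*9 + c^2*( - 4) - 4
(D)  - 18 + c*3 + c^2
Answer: D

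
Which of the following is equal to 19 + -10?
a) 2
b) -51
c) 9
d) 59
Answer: c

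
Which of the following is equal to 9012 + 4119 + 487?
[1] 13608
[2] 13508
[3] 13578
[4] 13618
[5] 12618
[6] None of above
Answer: 4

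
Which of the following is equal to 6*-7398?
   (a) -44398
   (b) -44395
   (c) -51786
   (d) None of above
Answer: d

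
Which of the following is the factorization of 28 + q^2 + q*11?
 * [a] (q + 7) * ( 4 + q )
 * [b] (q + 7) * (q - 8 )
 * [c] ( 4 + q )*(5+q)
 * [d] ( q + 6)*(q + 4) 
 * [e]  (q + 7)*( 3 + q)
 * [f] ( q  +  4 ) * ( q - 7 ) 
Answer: a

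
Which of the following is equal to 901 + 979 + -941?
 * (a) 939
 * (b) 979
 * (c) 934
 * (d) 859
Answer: a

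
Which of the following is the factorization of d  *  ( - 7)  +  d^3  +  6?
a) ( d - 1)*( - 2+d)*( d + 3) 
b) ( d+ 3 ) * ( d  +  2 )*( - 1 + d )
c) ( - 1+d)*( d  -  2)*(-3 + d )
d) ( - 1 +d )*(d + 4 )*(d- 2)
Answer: a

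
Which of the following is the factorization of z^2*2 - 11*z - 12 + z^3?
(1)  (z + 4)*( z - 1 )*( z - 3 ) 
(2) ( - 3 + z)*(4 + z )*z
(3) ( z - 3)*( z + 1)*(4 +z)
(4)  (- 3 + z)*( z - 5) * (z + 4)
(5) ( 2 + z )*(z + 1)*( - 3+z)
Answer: 3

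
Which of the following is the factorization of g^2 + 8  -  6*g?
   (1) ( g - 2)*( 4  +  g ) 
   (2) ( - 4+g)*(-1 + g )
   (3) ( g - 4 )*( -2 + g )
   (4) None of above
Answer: 3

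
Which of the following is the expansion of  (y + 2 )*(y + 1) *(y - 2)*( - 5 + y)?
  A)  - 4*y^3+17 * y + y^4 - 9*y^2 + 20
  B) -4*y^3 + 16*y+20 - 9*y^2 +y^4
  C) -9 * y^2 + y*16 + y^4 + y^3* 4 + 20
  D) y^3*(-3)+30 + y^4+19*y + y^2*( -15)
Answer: B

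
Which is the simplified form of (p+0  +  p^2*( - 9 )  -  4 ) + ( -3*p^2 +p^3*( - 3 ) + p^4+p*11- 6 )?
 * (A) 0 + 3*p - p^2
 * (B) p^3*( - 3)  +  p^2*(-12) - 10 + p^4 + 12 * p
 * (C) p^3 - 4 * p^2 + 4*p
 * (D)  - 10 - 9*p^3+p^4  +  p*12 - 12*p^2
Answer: B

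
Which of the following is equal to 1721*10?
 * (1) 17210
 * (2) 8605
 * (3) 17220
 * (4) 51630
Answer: 1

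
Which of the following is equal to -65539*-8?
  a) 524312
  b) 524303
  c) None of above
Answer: a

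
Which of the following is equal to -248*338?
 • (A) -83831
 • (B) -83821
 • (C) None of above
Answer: C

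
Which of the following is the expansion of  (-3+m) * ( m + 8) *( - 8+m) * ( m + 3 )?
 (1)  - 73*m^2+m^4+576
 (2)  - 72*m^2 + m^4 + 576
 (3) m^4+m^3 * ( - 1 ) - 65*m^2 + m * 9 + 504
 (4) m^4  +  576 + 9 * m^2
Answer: 1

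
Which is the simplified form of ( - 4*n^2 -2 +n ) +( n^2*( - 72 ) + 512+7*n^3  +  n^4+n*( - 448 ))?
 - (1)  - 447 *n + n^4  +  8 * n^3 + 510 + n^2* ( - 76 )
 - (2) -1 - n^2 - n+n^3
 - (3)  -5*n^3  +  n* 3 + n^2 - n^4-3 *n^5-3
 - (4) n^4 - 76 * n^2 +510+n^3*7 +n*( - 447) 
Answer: 4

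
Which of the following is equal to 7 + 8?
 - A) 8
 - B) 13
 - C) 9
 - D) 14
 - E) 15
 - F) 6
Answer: E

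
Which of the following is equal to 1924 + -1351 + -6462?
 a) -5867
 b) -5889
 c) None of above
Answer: b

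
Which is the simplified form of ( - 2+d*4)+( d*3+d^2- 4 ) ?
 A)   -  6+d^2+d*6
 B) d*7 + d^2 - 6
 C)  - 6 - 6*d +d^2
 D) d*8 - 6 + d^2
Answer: B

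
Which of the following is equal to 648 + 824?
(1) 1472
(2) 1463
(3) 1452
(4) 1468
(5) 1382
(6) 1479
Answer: 1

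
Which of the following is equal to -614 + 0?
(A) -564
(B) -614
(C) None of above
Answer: B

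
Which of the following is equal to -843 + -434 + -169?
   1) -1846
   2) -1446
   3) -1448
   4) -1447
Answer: 2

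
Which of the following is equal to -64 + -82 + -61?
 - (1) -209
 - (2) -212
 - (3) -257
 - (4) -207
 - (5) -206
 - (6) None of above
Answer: 4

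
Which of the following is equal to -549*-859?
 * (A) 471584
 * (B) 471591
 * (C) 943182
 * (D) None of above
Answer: B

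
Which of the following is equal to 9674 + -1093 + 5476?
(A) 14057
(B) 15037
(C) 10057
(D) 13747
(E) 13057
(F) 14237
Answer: A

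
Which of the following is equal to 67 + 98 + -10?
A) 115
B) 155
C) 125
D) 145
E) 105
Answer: B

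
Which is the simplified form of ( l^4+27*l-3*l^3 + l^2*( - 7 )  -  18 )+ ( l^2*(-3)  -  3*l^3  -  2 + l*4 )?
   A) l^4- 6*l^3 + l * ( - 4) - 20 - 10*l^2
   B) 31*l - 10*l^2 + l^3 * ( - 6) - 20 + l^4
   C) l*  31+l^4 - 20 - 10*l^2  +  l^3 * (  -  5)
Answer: B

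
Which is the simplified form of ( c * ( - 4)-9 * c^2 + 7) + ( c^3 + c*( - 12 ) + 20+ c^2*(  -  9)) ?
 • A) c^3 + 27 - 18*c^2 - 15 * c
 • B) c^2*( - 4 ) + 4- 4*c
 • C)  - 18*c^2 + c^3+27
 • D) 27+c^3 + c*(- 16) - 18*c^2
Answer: D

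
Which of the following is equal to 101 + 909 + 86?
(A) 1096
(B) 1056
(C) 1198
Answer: A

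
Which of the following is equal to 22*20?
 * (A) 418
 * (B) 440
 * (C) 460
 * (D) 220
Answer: B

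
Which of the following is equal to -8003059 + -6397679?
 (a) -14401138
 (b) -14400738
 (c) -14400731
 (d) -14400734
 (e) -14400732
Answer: b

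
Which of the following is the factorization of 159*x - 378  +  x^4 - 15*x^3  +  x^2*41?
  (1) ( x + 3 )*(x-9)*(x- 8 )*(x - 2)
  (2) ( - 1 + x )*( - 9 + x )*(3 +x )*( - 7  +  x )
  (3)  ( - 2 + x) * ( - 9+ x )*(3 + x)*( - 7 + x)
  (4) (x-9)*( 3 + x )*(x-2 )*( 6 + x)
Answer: 3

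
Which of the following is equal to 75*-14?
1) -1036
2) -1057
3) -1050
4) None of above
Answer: 3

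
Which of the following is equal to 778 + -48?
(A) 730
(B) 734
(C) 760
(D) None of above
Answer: A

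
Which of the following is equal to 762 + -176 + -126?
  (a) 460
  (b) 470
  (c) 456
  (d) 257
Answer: a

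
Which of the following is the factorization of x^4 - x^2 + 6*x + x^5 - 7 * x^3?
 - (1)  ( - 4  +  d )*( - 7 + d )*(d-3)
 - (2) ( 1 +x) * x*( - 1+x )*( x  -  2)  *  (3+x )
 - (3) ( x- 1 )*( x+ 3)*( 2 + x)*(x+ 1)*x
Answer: 2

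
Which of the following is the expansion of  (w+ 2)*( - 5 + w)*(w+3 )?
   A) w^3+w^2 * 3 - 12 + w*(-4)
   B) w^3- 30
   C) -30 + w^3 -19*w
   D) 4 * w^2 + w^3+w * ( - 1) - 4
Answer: C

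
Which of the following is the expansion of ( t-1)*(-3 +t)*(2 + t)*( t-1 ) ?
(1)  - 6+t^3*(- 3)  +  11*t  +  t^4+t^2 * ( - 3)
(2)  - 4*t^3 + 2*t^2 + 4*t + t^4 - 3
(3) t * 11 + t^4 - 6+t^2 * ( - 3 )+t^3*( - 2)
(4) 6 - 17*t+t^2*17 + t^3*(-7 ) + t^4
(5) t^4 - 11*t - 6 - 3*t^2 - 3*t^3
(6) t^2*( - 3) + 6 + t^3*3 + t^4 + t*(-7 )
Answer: 1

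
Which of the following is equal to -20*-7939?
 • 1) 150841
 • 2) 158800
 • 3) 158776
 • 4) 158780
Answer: 4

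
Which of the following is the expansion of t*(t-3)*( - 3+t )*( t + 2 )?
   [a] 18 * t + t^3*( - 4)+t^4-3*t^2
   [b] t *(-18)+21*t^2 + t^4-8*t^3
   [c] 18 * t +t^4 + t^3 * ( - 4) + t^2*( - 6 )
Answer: a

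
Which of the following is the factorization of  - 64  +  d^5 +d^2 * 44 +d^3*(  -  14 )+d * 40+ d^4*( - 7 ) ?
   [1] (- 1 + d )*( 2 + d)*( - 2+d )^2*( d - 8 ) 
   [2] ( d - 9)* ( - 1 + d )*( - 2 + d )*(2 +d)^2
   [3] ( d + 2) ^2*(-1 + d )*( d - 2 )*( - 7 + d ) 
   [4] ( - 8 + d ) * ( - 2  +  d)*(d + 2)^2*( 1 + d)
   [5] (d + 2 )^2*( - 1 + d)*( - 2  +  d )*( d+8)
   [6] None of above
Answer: 6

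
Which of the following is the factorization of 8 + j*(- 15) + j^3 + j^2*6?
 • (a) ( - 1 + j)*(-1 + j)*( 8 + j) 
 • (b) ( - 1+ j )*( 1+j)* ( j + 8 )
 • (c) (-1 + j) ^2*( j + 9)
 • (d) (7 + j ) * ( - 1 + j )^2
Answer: a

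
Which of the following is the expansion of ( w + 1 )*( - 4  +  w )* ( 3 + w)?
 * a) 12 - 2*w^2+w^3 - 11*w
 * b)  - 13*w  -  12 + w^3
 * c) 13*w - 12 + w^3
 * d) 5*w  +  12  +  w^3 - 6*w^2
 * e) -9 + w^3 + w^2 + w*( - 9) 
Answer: b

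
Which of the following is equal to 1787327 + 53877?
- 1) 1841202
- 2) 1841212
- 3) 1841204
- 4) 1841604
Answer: 3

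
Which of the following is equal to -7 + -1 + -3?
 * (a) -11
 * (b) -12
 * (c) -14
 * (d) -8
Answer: a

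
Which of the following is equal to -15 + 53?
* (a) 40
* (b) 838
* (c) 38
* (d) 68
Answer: c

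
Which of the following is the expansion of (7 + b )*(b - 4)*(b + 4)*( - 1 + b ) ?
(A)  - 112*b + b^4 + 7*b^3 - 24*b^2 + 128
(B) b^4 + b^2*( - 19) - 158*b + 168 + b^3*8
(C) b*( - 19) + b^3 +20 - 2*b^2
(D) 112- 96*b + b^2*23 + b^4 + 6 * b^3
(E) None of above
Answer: E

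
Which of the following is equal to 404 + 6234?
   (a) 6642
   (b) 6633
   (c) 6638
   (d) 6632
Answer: c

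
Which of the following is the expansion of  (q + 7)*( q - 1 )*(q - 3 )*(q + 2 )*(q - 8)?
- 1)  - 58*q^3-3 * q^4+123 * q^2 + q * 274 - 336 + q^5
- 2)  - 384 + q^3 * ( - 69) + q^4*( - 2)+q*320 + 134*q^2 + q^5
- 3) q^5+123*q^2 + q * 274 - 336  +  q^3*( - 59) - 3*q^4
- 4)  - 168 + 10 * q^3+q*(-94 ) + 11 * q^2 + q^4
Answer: 3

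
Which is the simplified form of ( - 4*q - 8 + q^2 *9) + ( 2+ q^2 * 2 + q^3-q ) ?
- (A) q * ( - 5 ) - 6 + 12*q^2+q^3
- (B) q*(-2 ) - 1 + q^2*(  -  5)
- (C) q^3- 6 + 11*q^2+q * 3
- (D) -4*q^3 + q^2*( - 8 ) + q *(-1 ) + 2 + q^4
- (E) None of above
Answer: E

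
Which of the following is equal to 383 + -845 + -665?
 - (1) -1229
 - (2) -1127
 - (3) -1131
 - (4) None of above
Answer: 2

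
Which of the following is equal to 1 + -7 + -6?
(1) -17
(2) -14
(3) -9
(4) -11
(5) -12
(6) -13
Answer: 5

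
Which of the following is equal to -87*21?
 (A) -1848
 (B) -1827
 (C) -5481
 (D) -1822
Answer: B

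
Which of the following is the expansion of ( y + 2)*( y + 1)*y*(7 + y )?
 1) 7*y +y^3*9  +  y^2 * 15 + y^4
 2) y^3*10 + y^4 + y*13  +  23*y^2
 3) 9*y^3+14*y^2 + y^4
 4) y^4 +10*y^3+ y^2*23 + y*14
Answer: 4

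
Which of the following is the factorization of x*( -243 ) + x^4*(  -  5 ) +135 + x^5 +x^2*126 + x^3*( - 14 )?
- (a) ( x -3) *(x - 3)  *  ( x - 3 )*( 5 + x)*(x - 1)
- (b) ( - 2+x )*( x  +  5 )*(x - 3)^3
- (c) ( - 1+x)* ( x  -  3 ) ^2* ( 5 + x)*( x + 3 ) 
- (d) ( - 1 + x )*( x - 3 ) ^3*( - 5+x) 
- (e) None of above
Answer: a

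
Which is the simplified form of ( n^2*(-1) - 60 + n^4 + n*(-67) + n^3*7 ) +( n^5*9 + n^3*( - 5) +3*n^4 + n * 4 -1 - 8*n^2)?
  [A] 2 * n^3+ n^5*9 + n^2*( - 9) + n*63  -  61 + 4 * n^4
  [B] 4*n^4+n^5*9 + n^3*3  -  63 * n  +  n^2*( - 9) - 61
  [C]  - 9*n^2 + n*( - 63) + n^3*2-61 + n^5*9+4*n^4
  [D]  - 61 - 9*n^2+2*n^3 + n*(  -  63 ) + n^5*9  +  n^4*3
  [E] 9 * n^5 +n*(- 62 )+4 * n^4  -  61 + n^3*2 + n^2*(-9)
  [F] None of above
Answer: C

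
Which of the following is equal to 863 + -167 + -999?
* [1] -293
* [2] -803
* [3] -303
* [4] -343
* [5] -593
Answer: 3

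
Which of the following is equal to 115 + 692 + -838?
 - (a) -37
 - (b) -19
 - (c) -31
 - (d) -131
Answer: c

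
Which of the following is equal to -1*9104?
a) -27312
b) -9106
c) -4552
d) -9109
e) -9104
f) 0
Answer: e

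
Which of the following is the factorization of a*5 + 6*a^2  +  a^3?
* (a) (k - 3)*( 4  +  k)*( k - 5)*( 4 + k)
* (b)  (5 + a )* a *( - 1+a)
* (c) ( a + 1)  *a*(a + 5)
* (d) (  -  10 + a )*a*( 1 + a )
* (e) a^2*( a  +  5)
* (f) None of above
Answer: c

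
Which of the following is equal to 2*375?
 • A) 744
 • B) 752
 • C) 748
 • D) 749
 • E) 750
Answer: E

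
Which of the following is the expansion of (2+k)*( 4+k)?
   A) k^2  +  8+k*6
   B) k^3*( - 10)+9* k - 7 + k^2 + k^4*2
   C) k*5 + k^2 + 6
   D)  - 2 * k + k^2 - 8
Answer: A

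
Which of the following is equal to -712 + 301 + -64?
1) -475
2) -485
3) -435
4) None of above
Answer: 1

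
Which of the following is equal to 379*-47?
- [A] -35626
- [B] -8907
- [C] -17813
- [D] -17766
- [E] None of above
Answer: C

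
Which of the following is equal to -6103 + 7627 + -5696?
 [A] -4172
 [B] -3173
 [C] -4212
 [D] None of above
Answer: A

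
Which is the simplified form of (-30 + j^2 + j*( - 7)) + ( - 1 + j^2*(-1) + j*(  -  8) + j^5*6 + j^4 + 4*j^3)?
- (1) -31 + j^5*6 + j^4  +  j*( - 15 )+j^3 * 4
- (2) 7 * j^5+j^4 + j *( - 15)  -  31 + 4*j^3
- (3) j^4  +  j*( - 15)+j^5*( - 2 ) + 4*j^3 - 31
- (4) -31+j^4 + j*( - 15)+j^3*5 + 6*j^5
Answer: 1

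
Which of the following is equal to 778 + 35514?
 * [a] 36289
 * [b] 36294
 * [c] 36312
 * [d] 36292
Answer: d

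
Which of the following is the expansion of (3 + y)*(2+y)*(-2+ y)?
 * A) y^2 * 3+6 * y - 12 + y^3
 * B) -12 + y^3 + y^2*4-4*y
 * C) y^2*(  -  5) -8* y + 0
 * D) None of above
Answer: D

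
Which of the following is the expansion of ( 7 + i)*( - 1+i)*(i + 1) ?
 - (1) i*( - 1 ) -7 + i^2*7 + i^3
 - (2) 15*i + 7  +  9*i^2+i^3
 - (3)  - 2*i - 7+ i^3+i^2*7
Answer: 1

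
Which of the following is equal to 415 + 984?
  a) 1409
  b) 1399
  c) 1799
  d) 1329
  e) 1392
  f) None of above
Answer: b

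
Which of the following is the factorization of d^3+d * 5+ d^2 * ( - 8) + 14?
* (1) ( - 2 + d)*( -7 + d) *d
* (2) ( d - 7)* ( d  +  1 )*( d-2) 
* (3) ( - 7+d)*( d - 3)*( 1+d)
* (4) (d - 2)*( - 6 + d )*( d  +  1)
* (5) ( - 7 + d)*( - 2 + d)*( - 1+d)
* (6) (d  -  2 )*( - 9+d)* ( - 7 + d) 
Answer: 2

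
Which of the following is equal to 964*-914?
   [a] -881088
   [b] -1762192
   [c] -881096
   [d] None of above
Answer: c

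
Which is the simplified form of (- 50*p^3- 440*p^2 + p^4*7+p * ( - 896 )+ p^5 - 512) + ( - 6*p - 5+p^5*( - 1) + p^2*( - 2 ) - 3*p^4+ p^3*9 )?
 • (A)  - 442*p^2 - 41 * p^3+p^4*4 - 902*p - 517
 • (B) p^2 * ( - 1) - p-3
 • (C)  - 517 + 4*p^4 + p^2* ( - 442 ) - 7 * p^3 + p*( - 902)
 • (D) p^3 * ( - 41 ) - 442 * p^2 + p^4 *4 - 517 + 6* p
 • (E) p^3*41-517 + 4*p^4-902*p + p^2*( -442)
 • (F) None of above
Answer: A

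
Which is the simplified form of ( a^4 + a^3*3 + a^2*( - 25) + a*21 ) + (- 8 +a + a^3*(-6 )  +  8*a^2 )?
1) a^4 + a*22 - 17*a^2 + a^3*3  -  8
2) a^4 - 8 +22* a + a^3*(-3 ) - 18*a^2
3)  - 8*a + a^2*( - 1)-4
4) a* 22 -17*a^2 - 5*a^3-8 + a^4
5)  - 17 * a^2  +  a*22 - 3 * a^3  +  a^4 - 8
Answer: 5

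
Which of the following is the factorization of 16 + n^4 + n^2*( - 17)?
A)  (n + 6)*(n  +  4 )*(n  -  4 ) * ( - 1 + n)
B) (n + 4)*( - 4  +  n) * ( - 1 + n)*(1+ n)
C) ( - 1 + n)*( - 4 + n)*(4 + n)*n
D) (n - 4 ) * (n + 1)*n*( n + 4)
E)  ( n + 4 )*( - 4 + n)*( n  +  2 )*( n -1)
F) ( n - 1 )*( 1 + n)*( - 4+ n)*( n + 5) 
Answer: B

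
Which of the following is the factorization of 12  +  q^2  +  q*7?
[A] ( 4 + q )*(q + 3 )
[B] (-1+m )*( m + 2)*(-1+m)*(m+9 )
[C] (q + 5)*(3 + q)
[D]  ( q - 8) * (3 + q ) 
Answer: A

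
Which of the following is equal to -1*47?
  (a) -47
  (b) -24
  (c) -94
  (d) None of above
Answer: a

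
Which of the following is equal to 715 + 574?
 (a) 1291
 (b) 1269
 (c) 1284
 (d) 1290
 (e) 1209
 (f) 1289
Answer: f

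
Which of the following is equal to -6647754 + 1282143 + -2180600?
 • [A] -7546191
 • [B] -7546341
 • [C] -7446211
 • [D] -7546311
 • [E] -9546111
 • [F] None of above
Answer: F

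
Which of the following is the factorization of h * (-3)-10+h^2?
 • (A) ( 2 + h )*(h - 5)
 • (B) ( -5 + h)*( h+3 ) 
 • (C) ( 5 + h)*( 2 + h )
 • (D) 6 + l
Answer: A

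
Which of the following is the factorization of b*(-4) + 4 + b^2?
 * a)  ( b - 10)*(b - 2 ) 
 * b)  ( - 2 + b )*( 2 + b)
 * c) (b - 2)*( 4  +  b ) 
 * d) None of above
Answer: d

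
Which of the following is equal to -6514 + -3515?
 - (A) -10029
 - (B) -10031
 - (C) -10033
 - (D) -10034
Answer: A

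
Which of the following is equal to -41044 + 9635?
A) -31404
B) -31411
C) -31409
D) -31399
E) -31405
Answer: C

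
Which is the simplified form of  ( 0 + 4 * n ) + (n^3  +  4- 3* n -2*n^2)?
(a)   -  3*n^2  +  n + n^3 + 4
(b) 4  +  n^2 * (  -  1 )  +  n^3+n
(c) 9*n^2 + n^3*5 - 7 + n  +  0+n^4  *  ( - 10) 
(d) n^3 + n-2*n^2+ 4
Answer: d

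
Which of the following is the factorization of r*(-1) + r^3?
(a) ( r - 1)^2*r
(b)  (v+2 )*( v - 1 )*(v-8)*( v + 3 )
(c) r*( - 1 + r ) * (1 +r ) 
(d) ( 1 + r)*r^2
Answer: c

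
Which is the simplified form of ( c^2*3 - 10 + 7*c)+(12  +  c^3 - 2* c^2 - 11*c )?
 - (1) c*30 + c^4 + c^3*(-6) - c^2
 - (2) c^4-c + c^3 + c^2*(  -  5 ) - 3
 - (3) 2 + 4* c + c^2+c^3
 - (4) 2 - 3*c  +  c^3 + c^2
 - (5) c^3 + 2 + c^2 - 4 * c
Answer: 5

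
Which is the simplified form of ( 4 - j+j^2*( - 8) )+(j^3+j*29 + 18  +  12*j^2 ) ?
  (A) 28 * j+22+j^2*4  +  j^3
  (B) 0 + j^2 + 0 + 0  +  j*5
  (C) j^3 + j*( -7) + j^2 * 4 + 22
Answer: A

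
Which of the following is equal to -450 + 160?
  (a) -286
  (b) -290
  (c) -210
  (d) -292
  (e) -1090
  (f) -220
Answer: b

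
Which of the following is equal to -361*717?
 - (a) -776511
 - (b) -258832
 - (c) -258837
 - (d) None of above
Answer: c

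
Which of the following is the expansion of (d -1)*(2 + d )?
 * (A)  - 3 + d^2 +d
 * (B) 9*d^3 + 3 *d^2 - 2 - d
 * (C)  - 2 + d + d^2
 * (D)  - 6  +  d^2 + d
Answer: C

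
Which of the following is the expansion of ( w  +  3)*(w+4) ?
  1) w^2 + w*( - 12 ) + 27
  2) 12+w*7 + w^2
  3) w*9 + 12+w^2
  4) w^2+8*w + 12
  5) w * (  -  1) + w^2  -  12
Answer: 2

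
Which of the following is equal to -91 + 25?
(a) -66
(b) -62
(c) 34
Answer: a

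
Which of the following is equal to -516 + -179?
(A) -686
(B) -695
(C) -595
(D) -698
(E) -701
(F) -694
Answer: B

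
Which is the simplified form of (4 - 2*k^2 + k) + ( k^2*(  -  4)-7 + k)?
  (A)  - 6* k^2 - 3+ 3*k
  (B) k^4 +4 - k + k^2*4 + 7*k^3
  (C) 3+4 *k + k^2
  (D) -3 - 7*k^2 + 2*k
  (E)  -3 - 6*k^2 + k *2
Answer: E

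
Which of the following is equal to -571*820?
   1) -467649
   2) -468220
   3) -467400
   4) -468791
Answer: 2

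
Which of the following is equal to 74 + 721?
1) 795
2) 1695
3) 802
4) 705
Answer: 1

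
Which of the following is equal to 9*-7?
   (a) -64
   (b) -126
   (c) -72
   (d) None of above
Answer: d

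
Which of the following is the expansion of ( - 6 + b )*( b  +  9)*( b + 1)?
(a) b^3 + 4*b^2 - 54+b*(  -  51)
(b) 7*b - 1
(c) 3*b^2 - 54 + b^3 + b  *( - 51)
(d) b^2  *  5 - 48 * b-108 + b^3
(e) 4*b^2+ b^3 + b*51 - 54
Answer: a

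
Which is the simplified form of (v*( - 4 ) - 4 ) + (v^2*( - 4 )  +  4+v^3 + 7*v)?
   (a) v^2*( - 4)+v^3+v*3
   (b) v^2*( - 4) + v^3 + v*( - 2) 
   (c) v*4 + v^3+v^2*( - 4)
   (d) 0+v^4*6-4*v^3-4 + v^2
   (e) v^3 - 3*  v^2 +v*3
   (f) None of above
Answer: a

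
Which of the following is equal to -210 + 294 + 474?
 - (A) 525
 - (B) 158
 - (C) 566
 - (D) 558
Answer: D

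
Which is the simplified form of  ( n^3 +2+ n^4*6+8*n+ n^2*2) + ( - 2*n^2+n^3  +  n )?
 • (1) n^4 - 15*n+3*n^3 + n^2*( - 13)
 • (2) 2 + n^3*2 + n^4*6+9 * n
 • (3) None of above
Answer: 2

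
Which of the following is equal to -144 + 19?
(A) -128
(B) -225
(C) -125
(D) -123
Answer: C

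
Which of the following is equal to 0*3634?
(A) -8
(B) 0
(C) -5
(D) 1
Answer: B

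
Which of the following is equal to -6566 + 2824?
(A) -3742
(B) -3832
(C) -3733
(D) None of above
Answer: A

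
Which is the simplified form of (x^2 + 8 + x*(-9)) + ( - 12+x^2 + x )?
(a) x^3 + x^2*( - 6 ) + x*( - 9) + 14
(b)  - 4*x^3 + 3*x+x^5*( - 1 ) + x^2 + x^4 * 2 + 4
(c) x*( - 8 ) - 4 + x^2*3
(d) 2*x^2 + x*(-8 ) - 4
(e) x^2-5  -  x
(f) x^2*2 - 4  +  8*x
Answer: d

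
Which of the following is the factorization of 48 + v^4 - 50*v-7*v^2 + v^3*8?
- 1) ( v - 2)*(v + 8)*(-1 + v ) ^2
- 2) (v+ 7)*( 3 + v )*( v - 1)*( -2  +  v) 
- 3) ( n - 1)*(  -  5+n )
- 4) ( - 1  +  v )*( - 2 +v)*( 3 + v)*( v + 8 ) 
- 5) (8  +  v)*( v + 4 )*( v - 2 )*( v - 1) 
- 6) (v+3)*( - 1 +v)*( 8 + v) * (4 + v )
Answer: 4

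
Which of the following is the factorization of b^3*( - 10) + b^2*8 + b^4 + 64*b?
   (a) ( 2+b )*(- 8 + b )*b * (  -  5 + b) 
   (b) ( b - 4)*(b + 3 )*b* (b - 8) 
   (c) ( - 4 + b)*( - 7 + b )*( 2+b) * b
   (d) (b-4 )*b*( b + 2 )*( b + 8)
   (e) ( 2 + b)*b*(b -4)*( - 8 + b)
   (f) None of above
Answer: e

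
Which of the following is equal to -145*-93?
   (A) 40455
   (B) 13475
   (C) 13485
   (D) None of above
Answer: C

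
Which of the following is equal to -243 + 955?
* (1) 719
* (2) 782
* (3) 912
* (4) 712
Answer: 4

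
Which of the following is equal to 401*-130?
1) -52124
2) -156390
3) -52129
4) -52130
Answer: 4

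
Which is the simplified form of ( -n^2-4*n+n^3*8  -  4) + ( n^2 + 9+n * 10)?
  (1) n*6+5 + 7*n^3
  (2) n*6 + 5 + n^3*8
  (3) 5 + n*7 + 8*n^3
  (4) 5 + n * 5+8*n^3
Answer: 2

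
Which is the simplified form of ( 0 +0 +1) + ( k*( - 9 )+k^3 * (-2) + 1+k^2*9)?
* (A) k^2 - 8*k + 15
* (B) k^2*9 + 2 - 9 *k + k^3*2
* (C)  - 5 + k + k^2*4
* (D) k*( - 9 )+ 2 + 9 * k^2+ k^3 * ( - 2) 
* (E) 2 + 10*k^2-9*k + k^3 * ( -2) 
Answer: D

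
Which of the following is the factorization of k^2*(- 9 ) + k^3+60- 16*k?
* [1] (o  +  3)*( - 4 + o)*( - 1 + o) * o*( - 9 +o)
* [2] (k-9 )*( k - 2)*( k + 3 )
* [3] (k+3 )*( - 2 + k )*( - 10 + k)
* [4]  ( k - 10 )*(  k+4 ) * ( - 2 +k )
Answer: 3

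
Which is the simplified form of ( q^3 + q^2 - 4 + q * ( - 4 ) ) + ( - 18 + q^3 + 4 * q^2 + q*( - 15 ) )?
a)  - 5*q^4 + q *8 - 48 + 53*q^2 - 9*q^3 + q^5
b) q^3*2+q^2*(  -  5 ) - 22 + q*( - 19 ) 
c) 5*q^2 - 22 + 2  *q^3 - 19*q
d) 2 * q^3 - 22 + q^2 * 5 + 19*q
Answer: c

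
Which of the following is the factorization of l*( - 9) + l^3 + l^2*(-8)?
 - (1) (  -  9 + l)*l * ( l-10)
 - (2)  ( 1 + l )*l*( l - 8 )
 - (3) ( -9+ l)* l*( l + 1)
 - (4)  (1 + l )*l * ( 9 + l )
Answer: 3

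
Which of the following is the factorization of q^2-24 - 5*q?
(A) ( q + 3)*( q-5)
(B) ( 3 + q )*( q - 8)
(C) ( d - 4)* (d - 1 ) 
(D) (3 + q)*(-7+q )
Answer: B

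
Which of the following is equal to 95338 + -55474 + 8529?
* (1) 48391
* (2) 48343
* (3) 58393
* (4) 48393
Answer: 4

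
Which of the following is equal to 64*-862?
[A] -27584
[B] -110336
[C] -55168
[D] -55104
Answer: C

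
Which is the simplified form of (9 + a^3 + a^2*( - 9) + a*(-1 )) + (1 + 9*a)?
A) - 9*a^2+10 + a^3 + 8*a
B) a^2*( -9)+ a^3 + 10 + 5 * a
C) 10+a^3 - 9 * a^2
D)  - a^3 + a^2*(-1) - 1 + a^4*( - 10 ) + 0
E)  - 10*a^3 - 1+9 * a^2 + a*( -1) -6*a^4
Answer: A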